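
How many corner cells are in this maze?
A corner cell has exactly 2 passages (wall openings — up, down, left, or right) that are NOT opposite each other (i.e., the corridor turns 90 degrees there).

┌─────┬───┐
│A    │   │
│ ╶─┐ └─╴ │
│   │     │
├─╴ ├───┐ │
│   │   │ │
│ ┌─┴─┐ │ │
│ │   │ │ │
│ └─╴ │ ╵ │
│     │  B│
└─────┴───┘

Counting corner cells (2 non-opposite passages):
Total corners: 14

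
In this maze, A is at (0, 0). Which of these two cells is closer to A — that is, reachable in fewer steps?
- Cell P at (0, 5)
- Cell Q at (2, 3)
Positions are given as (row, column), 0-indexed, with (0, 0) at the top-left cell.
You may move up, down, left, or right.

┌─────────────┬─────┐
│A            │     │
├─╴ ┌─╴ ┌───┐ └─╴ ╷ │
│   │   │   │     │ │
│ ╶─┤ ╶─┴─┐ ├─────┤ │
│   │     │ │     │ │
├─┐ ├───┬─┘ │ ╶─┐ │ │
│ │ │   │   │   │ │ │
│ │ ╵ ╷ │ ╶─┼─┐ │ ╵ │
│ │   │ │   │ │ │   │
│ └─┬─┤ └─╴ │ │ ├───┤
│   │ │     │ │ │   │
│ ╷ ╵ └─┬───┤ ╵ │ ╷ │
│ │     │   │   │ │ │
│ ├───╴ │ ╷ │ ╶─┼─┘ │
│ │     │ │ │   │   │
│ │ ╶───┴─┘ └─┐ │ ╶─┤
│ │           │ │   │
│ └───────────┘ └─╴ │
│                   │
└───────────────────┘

Shortest path A → P at (0, 5): 5 steps
Shortest path A → Q at (2, 3): 7 steps

P is closer (5 steps vs 7 steps).

Path to P:

┌─────────────┬─────┐
│A → → → → P  │     │
├─╴ ┌─╴ ┌───┐ └─╴ ╷ │
│   │   │   │     │ │
│ ╶─┤ ╶─┴─┐ ├─────┤ │
│   │     │ │     │ │
├─┐ ├───┬─┘ │ ╶─┐ │ │
│ │ │   │   │   │ │ │
│ │ ╵ ╷ │ ╶─┼─┐ │ ╵ │
│ │   │ │   │ │ │   │
│ └─┬─┤ └─╴ │ │ ├───┤
│   │ │     │ │ │   │
│ ╷ ╵ └─┬───┤ ╵ │ ╷ │
│ │     │   │   │ │ │
│ ├───╴ │ ╷ │ ╶─┼─┘ │
│ │     │ │ │   │   │
│ │ ╶───┴─┘ └─┐ │ ╶─┤
│ │           │ │   │
│ └───────────┘ └─╴ │
│                   │
└───────────────────┘

Path to Q:

┌─────────────┬─────┐
│A → → ↓      │     │
├─╴ ┌─╴ ┌───┐ └─╴ ╷ │
│   │↓ ↲│   │     │ │
│ ╶─┤ ╶─┴─┐ ├─────┤ │
│   │↳ Q  │ │     │ │
├─┐ ├───┬─┘ │ ╶─┐ │ │
│ │ │   │   │   │ │ │
│ │ ╵ ╷ │ ╶─┼─┐ │ ╵ │
│ │   │ │   │ │ │   │
│ └─┬─┤ └─╴ │ │ ├───┤
│   │ │     │ │ │   │
│ ╷ ╵ └─┬───┤ ╵ │ ╷ │
│ │     │   │   │ │ │
│ ├───╴ │ ╷ │ ╶─┼─┘ │
│ │     │ │ │   │   │
│ │ ╶───┴─┘ └─┐ │ ╶─┤
│ │           │ │   │
│ └───────────┘ └─╴ │
│                   │
└───────────────────┘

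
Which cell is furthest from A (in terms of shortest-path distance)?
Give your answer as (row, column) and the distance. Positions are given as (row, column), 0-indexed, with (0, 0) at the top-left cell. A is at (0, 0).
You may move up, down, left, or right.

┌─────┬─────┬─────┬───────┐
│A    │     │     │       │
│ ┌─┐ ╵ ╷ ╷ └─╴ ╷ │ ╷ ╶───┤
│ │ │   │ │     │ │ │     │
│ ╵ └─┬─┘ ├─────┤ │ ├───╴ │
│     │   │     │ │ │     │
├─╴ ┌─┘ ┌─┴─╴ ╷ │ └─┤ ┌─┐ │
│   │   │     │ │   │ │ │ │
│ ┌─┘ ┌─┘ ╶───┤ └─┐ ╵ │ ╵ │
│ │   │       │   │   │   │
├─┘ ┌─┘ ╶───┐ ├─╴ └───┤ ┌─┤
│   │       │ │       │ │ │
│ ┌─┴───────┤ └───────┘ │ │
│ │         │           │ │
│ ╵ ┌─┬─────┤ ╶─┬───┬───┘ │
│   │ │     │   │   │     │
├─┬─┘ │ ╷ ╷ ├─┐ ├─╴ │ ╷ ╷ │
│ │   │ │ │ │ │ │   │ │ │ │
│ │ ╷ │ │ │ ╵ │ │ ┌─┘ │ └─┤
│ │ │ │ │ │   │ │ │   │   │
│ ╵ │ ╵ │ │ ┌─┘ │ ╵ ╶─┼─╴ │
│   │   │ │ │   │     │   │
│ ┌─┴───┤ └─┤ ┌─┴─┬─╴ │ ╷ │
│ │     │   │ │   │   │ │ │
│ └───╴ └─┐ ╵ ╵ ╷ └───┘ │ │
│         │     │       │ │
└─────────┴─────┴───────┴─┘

Computing BFS distances from A to all cells:
Furthest cell: (11, 1)
Distance: 66 steps

Path from A to the furthest cell:

┌─────┬─────┬─────┬───────┐
│A → ↓│↱ → ↓│  ↱ ↓│       │
│ ┌─┐ ╵ ╷ ╷ └─╴ ╷ │ ╷ ╶───┤
│ │ │↳ ↑│ │↳ → ↑│↓│ │     │
│ ╵ └─┬─┘ ├─────┤ │ ├───╴ │
│     │   │     │↓│ │↱ → ↓│
├─╴ ┌─┘ ┌─┴─╴ ╷ │ └─┤ ┌─┐ │
│   │   │     │ │↳ ↓│↑│ │↓│
│ ┌─┘ ┌─┘ ╶───┤ └─┐ ╵ │ ╵ │
│ │   │       │   │↳ ↑│↓ ↲│
├─┘ ┌─┘ ╶───┐ ├─╴ └───┤ ┌─┤
│   │       │ │       │↓│ │
│ ┌─┴───────┤ └───────┘ │ │
│ │         │↓ ← ← ← ← ↲│ │
│ ╵ ┌─┬─────┤ ╶─┬───┬───┘ │
│   │ │↓ ↰  │↳ ↓│   │     │
├─┬─┘ │ ╷ ╷ ├─┐ ├─╴ │ ╷ ╷ │
│ │↓ ↰│↓│↑│ │ │↓│   │ │ │ │
│ │ ╷ │ │ │ ╵ │ │ ┌─┘ │ └─┤
│ │↓│↑│↓│↑│   │↓│ │   │   │
│ ╵ │ ╵ │ │ ┌─┘ │ ╵ ╶─┼─╴ │
│↓ ↲│↑ ↲│↑│ │↓ ↲│     │   │
│ ┌─┴───┤ └─┤ ┌─┴─┬─╴ │ ╷ │
│↓│B ← ↰│↑ ↰│↓│   │   │ │ │
│ └───╴ └─┐ ╵ ╵ ╷ └───┘ │ │
│↳ → → ↑  │↑ ↲  │       │ │
└─────────┴─────┴───────┴─┘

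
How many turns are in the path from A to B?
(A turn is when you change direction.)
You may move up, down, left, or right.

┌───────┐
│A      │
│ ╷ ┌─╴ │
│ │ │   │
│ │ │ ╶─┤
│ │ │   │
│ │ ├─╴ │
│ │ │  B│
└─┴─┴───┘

Directions: right, right, right, down, left, down, right, down
Number of turns: 5

Solution:

┌───────┐
│A → → ↓│
│ ╷ ┌─╴ │
│ │ │↓ ↲│
│ │ │ ╶─┤
│ │ │↳ ↓│
│ │ ├─╴ │
│ │ │  B│
└─┴─┴───┘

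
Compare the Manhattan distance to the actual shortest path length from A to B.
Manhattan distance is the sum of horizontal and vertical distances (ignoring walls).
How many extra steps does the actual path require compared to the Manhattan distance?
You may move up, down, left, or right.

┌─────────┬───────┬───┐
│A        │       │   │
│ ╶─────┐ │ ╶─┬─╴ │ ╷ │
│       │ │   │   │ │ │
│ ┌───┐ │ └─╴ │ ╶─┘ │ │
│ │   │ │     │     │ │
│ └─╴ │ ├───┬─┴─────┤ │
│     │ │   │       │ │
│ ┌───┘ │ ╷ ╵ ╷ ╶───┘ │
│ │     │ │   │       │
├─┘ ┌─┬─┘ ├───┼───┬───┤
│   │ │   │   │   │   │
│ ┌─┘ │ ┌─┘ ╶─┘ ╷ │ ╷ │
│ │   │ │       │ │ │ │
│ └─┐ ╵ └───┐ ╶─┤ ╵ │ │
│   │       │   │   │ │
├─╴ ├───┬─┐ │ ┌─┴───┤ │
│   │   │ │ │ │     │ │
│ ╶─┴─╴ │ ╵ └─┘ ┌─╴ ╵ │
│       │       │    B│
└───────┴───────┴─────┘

Manhattan distance: |9 - 0| + |10 - 0| = 19
Actual path length: 51
Extra steps: 51 - 19 = 32

Solution:

┌─────────┬───────┬───┐
│A → → → ↓│↱ → → ↓│↱ ↓│
│ ╶─────┐ │ ╶─┬─╴ │ ╷ │
│       │↓│↑ ↰│↓ ↲│↑│↓│
│ ┌───┐ │ └─╴ │ ╶─┘ │ │
│ │   │ │↳ → ↑│↳ → ↑│↓│
│ └─╴ │ ├───┬─┴─────┤ │
│     │ │↓ ↰│↓ ↰    │↓│
│ ┌───┘ │ ╷ ╵ ╷ ╶───┘ │
│ │     │↓│↑ ↲│↑ ← ← ↲│
├─┘ ┌─┬─┘ ├───┼───┬───┤
│   │ │↓ ↲│   │   │   │
│ ┌─┘ │ ┌─┘ ╶─┘ ╷ │ ╷ │
│ │   │↓│       │ │ │ │
│ └─┐ ╵ └───┐ ╶─┤ ╵ │ │
│   │  ↳ → ↓│   │   │ │
├─╴ ├───┬─┐ │ ┌─┴───┤ │
│   │   │ │↓│ │↱ → ↓│ │
│ ╶─┴─╴ │ ╵ └─┘ ┌─╴ ╵ │
│       │  ↳ → ↑│  ↳ B│
└───────┴───────┴─────┘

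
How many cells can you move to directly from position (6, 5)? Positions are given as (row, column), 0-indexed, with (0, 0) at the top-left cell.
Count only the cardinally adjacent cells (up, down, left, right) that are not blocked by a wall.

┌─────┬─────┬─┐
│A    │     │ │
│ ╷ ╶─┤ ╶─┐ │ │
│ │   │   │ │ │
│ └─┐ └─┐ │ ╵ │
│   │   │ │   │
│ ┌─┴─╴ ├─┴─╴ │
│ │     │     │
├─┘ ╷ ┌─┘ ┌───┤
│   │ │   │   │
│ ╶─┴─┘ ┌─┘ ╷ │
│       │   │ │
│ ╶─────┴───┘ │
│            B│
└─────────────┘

Checking passable neighbors of (6, 5):
Neighbors: (6, 4), (6, 6)
Count: 2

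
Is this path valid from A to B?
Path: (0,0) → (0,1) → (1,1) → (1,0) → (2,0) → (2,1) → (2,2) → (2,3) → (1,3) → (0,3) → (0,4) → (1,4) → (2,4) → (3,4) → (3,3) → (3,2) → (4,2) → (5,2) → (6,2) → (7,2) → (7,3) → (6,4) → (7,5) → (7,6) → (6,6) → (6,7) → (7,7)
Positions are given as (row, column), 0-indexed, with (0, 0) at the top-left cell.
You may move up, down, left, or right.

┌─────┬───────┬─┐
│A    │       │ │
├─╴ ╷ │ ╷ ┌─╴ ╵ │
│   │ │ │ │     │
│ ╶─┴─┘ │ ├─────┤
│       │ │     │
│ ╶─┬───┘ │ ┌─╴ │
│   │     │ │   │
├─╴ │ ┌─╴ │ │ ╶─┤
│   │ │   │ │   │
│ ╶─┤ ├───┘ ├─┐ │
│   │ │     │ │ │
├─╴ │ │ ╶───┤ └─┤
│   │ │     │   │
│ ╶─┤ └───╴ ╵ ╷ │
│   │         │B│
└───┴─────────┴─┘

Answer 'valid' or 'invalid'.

Checking path validity:
Result: Invalid move at step 21: cannot move from (7, 3) to (6, 4).

invalid

Correct solution:

┌─────┬───────┬─┐
│A ↓  │↱ ↓    │ │
├─╴ ╷ │ ╷ ┌─╴ ╵ │
│↓ ↲│ │↑│↓│     │
│ ╶─┴─┘ │ ├─────┤
│↳ → → ↑│↓│     │
│ ╶─┬───┘ │ ┌─╴ │
│   │↓ ← ↲│ │   │
├─╴ │ ┌─╴ │ │ ╶─┤
│   │↓│   │ │   │
│ ╶─┤ ├───┘ ├─┐ │
│   │↓│     │ │ │
├─╴ │ │ ╶───┤ └─┤
│   │↓│     │↱ ↓│
│ ╶─┤ └───╴ ╵ ╷ │
│   │↳ → → → ↑│B│
└───┴─────────┴─┘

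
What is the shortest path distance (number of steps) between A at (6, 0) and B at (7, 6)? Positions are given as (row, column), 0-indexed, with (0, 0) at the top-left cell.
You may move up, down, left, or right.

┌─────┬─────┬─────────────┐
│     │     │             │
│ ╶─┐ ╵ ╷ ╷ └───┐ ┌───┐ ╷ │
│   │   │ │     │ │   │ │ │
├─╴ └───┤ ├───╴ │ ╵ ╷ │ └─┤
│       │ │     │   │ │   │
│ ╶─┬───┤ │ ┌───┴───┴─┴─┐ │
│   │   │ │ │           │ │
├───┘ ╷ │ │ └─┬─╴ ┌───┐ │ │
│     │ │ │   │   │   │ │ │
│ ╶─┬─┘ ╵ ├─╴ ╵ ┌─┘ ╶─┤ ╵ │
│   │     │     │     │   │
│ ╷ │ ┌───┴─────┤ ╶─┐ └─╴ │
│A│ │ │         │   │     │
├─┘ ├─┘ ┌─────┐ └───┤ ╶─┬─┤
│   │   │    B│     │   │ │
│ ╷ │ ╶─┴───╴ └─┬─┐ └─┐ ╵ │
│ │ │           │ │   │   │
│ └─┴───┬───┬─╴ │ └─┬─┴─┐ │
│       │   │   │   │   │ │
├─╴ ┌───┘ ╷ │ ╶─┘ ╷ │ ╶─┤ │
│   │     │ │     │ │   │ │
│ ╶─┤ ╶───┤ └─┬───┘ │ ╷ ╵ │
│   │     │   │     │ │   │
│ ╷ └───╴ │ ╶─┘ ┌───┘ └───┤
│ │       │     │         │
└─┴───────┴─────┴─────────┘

Finding path from (6, 0) to (7, 6):
Path: (6,0) → (5,0) → (5,1) → (6,1) → (7,1) → (7,0) → (8,0) → (9,0) → (9,1) → (10,1) → (10,0) → (11,0) → (11,1) → (12,1) → (12,2) → (12,3) → (12,4) → (11,4) → (11,3) → (11,2) → (10,2) → (10,3) → (10,4) → (9,4) → (9,5) → (10,5) → (11,5) → (12,5) → (12,6) → (12,7) → (11,7) → (11,8) → (11,9) → (10,9) → (9,9) → (9,8) → (10,8) → (10,7) → (10,6) → (9,6) → (9,7) → (8,7) → (8,6) → (7,6)
Distance: 43 steps

Solution:

┌─────┬─────┬─────────────┐
│     │     │             │
│ ╶─┐ ╵ ╷ ╷ └───┐ ┌───┐ ╷ │
│   │   │ │     │ │   │ │ │
├─╴ └───┤ ├───╴ │ ╵ ╷ │ └─┤
│       │ │     │   │ │   │
│ ╶─┬───┤ │ ┌───┴───┴─┴─┐ │
│   │   │ │ │           │ │
├───┘ ╷ │ │ └─┬─╴ ┌───┐ │ │
│     │ │ │   │   │   │ │ │
│ ╶─┬─┘ ╵ ├─╴ ╵ ┌─┘ ╶─┤ ╵ │
│↱ ↓│     │     │     │   │
│ ╷ │ ┌───┴─────┤ ╶─┐ └─╴ │
│A│↓│ │         │   │     │
├─┘ ├─┘ ┌─────┐ └───┤ ╶─┬─┤
│↓ ↲│   │    B│     │   │ │
│ ╷ │ ╶─┴───╴ └─┬─┐ └─┐ ╵ │
│↓│ │        ↑ ↰│ │   │   │
│ └─┴───┬───┬─╴ │ └─┬─┴─┐ │
│↳ ↓    │↱ ↓│↱ ↑│↓ ↰│   │ │
├─╴ ┌───┘ ╷ │ ╶─┘ ╷ │ ╶─┤ │
│↓ ↲│↱ → ↑│↓│↑ ← ↲│↑│   │ │
│ ╶─┤ ╶───┤ └─┬───┘ │ ╷ ╵ │
│↳ ↓│↑ ← ↰│↓  │↱ → ↑│ │   │
│ ╷ └───╴ │ ╶─┘ ┌───┘ └───┤
│ │↳ → → ↑│↳ → ↑│         │
└─┴───────┴─────┴─────────┘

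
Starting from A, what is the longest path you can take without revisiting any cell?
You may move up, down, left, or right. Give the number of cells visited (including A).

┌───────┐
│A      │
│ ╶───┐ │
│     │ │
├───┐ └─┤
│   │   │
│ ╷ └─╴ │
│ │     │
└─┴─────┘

Finding longest simple path using DFS:
Start: (0, 0)
Longest path visits 12 cells
Path: A → down → right → right → down → right → down → left → left → up → left → down

Solution:

┌───────┐
│A      │
│ ╶───┐ │
│↳ → ↓│ │
├───┐ └─┤
│↓ ↰│↳ ↓│
│ ╷ └─╴ │
│B│↑ ← ↲│
└─┴─────┘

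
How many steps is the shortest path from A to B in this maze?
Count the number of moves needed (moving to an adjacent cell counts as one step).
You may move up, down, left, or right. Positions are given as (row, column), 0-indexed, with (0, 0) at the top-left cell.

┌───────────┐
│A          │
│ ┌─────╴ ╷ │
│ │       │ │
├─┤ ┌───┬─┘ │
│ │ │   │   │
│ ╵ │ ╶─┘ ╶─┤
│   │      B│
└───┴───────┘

Using BFS to find shortest path:
Start: (0, 0), End: (3, 5)
Path found:
(0,0) → (0,1) → (0,2) → (0,3) → (0,4) → (0,5) → (1,5) → (2,5) → (2,4) → (3,4) → (3,5)
Number of steps: 10

Solution:

┌───────────┐
│A → → → → ↓│
│ ┌─────╴ ╷ │
│ │       │↓│
├─┤ ┌───┬─┘ │
│ │ │   │↓ ↲│
│ ╵ │ ╶─┘ ╶─┤
│   │    ↳ B│
└───┴───────┘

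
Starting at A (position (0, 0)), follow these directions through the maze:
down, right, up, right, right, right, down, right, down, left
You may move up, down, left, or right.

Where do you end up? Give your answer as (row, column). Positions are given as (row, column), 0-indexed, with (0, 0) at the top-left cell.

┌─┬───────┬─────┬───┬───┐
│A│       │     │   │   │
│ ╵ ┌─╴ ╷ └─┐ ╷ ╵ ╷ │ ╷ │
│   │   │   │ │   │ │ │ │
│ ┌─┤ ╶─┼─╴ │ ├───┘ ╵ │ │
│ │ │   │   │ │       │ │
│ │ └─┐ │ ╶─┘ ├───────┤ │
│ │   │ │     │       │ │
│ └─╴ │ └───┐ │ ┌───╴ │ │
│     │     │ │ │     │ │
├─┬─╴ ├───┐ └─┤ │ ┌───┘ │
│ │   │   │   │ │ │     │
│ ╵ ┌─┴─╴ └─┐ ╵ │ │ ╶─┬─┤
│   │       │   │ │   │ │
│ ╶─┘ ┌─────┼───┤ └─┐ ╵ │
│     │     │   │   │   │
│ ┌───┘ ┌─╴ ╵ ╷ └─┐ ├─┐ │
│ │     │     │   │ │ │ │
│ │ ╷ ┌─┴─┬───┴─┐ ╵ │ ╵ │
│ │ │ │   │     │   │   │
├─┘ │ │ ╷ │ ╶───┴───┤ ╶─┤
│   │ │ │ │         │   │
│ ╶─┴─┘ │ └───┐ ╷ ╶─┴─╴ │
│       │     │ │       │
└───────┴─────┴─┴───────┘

Following directions step by step:
Start: (0, 0)
  down: (0, 0) → (1, 0)
  right: (1, 0) → (1, 1)
  up: (1, 1) → (0, 1)
  right: (0, 1) → (0, 2)
  right: (0, 2) → (0, 3)
  right: (0, 3) → (0, 4)
  down: (0, 4) → (1, 4)
  right: (1, 4) → (1, 5)
  down: (1, 5) → (2, 5)
  left: (2, 5) → (2, 4)
Final position: (2, 4)

Path taken:

┌─┬───────┬─────┬───┬───┐
│A│↱ → → ↓│     │   │   │
│ ╵ ┌─╴ ╷ └─┐ ╷ ╵ ╷ │ ╷ │
│↳ ↑│   │↳ ↓│ │   │ │ │ │
│ ┌─┤ ╶─┼─╴ │ ├───┘ ╵ │ │
│ │ │   │B ↲│ │       │ │
│ │ └─┐ │ ╶─┘ ├───────┤ │
│ │   │ │     │       │ │
│ └─╴ │ └───┐ │ ┌───╴ │ │
│     │     │ │ │     │ │
├─┬─╴ ├───┐ └─┤ │ ┌───┘ │
│ │   │   │   │ │ │     │
│ ╵ ┌─┴─╴ └─┐ ╵ │ │ ╶─┬─┤
│   │       │   │ │   │ │
│ ╶─┘ ┌─────┼───┤ └─┐ ╵ │
│     │     │   │   │   │
│ ┌───┘ ┌─╴ ╵ ╷ └─┐ ├─┐ │
│ │     │     │   │ │ │ │
│ │ ╷ ┌─┴─┬───┴─┐ ╵ │ ╵ │
│ │ │ │   │     │   │   │
├─┘ │ │ ╷ │ ╶───┴───┤ ╶─┤
│   │ │ │ │         │   │
│ ╶─┴─┘ │ └───┐ ╷ ╶─┴─╴ │
│       │     │ │       │
└───────┴─────┴─┴───────┘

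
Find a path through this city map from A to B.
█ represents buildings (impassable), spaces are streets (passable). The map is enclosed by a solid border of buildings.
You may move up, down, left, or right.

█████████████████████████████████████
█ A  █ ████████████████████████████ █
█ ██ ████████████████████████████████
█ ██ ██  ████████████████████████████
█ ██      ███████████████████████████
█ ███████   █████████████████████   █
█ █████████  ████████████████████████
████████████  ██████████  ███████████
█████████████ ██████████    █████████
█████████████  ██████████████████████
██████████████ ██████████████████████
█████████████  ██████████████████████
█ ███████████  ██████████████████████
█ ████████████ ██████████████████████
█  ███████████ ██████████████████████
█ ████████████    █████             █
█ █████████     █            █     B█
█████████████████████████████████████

Finding the shortest path from A to B:
Movement: cardinal only
Path length: 50 steps
Directions: right → right → down → down → down → right → right → right → right → right → down → right → right → down → right → down → right → down → down → right → down → down → down → down → down → down → right → right → right → down → right → right → right → right → right → right → up → right → right → right → right → right → right → right → down → right → right → right → right → right

Solution:

█████████████████████████████████████
█ A→↓█ ████████████████████████████ █
█ ██↓████████████████████████████████
█ ██↓██  ████████████████████████████
█ ██↳→→→→↓███████████████████████████
█ ███████↳→↓█████████████████████   █
█ █████████↳↓████████████████████████
████████████↳↓██████████  ███████████
█████████████↓██████████    █████████
█████████████↳↓██████████████████████
██████████████↓██████████████████████
█████████████ ↓██████████████████████
█ ███████████ ↓██████████████████████
█ ████████████↓██████████████████████
█  ███████████↓██████████████████████
█ ████████████↳→→↓█████↱→→→→→→↓     █
█ █████████     █↳→→→→→↑     █↳→→→→B█
█████████████████████████████████████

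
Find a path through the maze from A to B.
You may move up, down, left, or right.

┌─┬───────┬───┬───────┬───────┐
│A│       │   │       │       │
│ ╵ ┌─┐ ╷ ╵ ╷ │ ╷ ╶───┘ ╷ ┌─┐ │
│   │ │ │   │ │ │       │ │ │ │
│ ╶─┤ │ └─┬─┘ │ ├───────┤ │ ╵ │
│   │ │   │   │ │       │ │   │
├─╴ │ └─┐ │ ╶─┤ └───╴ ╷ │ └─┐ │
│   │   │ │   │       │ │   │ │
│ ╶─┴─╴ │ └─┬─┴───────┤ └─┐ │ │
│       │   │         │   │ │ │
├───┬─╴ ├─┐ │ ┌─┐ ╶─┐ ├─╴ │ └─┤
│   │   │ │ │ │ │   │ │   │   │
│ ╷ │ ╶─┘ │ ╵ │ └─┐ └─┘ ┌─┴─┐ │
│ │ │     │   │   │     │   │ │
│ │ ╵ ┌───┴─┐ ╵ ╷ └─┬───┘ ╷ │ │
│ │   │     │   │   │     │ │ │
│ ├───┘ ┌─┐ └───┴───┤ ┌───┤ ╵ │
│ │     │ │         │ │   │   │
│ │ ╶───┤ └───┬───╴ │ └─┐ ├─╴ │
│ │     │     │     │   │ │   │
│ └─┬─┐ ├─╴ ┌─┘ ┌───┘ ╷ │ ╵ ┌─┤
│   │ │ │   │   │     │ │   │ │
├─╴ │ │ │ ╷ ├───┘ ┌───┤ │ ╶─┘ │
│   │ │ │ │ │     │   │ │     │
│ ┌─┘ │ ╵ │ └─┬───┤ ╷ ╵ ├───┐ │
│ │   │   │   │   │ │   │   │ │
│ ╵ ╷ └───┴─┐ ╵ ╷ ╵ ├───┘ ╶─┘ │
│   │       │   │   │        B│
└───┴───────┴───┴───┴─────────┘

Finding the shortest path through the maze:
Path length: 63 steps
Directions: down → right → up → right → right → down → down → right → down → down → right → down → down → right → up → up → right → right → down → right → down → right → right → up → right → up → left → up → up → left → down → left → left → left → up → up → up → right → down → right → right → right → up → right → down → down → down → right → down → down → right → down → down → down → down → left → down → left → down → right → right → down → down

Solution:

┌─┬───────┬───┬───────┬───────┐
│A│↱ → ↓  │   │↱ ↓    │↱ ↓    │
│ ╵ ┌─┐ ╷ ╵ ╷ │ ╷ ╶───┘ ╷ ┌─┐ │
│↳ ↑│ │↓│   │ │↑│↳ → → ↑│↓│ │ │
│ ╶─┤ │ └─┬─┘ │ ├───────┤ │ ╵ │
│   │ │↳ ↓│   │↑│    ↓ ↰│↓│   │
├─╴ │ └─┐ │ ╶─┤ └───╴ ╷ │ └─┐ │
│   │   │↓│   │↑ ← ← ↲│↑│↳ ↓│ │
│ ╶─┴─╴ │ └─┬─┴───────┤ └─┐ │ │
│       │↳ ↓│↱ → ↓    │↑ ↰│↓│ │
├───┬─╴ ├─┐ │ ┌─┐ ╶─┐ ├─╴ │ └─┤
│   │   │ │↓│↑│ │↳ ↓│ │↱ ↑│↳ ↓│
│ ╷ │ ╶─┘ │ ╵ │ └─┐ └─┘ ┌─┴─┐ │
│ │ │     │↳ ↑│   │↳ → ↑│   │↓│
│ │ ╵ ┌───┴─┐ ╵ ╷ └─┬───┘ ╷ │ │
│ │   │     │   │   │     │ │↓│
│ ├───┘ ┌─┐ └───┴───┤ ┌───┤ ╵ │
│ │     │ │         │ │   │  ↓│
│ │ ╶───┤ └───┬───╴ │ └─┐ ├─╴ │
│ │     │     │     │   │ │↓ ↲│
│ └─┬─┐ ├─╴ ┌─┘ ┌───┘ ╷ │ ╵ ┌─┤
│   │ │ │   │   │     │ │↓ ↲│ │
├─╴ │ │ │ ╷ ├───┘ ┌───┤ │ ╶─┘ │
│   │ │ │ │ │     │   │ │↳ → ↓│
│ ┌─┘ │ ╵ │ └─┬───┤ ╷ ╵ ├───┐ │
│ │   │   │   │   │ │   │   │↓│
│ ╵ ╷ └───┴─┐ ╵ ╷ ╵ ├───┘ ╶─┘ │
│   │       │   │   │        B│
└───┴───────┴───┴───┴─────────┘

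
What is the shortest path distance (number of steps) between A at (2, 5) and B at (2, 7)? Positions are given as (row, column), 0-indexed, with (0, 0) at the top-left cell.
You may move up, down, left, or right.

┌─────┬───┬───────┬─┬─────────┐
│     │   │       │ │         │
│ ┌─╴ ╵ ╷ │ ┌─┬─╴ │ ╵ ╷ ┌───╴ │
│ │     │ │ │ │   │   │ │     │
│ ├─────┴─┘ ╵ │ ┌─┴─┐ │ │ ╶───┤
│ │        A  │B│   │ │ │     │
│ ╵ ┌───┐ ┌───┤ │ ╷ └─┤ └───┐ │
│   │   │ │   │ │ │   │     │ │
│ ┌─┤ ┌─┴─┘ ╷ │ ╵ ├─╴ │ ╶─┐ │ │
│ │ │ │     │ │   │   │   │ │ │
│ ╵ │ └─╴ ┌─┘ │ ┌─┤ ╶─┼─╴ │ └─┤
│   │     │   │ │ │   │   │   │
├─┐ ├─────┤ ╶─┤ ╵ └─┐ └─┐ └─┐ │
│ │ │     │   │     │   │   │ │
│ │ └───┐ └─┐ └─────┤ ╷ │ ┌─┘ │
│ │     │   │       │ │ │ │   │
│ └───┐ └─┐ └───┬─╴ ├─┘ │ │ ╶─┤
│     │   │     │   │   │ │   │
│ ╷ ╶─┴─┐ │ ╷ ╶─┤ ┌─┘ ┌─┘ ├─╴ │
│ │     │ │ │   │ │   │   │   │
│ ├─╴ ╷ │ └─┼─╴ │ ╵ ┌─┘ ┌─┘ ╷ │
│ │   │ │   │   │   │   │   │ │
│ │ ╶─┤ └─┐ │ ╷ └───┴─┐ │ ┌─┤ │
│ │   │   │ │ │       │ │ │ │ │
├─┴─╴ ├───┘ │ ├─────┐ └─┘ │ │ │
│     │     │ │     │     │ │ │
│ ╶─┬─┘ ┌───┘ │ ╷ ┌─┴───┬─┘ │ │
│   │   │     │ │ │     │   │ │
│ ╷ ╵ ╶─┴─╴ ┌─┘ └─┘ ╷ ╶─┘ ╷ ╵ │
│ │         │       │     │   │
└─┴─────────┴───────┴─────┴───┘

Finding path from (2, 5) to (2, 7):
Path: (2,5) → (1,5) → (0,5) → (0,6) → (0,7) → (0,8) → (1,8) → (1,7) → (2,7)
Distance: 8 steps

Solution:

┌─────┬───┬───────┬─┬─────────┐
│     │   │↱ → → ↓│ │         │
│ ┌─╴ ╵ ╷ │ ┌─┬─╴ │ ╵ ╷ ┌───╴ │
│ │     │ │↑│ │↓ ↲│   │ │     │
│ ├─────┴─┘ ╵ │ ┌─┴─┐ │ │ ╶───┤
│ │        A  │B│   │ │ │     │
│ ╵ ┌───┐ ┌───┤ │ ╷ └─┤ └───┐ │
│   │   │ │   │ │ │   │     │ │
│ ┌─┤ ┌─┴─┘ ╷ │ ╵ ├─╴ │ ╶─┐ │ │
│ │ │ │     │ │   │   │   │ │ │
│ ╵ │ └─╴ ┌─┘ │ ┌─┤ ╶─┼─╴ │ └─┤
│   │     │   │ │ │   │   │   │
├─┐ ├─────┤ ╶─┤ ╵ └─┐ └─┐ └─┐ │
│ │ │     │   │     │   │   │ │
│ │ └───┐ └─┐ └─────┤ ╷ │ ┌─┘ │
│ │     │   │       │ │ │ │   │
│ └───┐ └─┐ └───┬─╴ ├─┘ │ │ ╶─┤
│     │   │     │   │   │ │   │
│ ╷ ╶─┴─┐ │ ╷ ╶─┤ ┌─┘ ┌─┘ ├─╴ │
│ │     │ │ │   │ │   │   │   │
│ ├─╴ ╷ │ └─┼─╴ │ ╵ ┌─┘ ┌─┘ ╷ │
│ │   │ │   │   │   │   │   │ │
│ │ ╶─┤ └─┐ │ ╷ └───┴─┐ │ ┌─┤ │
│ │   │   │ │ │       │ │ │ │ │
├─┴─╴ ├───┘ │ ├─────┐ └─┘ │ │ │
│     │     │ │     │     │ │ │
│ ╶─┬─┘ ┌───┘ │ ╷ ┌─┴───┬─┘ │ │
│   │   │     │ │ │     │   │ │
│ ╷ ╵ ╶─┴─╴ ┌─┘ └─┘ ╷ ╶─┘ ╷ ╵ │
│ │         │       │     │   │
└─┴─────────┴───────┴─────┴───┘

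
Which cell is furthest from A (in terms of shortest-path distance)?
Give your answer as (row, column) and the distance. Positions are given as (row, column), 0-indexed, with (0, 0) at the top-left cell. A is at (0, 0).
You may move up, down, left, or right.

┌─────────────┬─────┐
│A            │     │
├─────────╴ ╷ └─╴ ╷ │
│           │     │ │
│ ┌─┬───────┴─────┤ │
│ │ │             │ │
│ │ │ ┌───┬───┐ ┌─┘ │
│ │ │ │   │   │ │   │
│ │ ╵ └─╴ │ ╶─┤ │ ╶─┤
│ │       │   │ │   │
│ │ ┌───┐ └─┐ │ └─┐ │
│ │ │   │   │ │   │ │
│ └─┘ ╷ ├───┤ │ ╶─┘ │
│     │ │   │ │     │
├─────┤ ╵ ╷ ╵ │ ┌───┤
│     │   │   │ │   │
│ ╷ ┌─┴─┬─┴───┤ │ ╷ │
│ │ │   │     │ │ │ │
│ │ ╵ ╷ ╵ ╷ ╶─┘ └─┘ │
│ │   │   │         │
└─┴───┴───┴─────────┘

Computing BFS distances from A to all cells:
Furthest cell: (9, 0)
Distance: 39 steps

Path from A to the furthest cell:

┌─────────────┬─────┐
│A → → → → → ↓│  ↱ ↓│
├─────────╴ ╷ └─╴ ╷ │
│           │↳ → ↑│↓│
│ ┌─┬───────┴─────┤ │
│ │ │             │↓│
│ │ │ ┌───┬───┐ ┌─┘ │
│ │ │ │   │   │ │↓ ↲│
│ │ ╵ └─╴ │ ╶─┤ │ ╶─┤
│ │       │   │ │↳ ↓│
│ │ ┌───┐ └─┐ │ └─┐ │
│ │ │   │   │ │   │↓│
│ └─┘ ╷ ├───┤ │ ╶─┘ │
│     │ │   │ │↓ ← ↲│
├─────┤ ╵ ╷ ╵ │ ┌───┤
│↓ ↰  │   │   │↓│   │
│ ╷ ┌─┴─┬─┴───┤ │ ╷ │
│↓│↑│↓ ↰│↓ ↰  │↓│ │ │
│ │ ╵ ╷ ╵ ╷ ╶─┘ └─┘ │
│B│↑ ↲│↑ ↲│↑ ← ↲    │
└─┴───┴───┴─────────┘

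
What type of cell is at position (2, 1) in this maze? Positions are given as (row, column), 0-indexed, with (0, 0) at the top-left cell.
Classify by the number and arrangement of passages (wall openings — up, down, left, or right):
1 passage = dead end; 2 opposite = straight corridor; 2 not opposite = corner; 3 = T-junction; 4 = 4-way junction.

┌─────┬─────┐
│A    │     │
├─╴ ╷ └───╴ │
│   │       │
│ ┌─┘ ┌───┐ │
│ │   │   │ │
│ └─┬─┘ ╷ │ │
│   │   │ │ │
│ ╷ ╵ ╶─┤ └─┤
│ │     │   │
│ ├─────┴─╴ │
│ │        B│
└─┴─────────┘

Checking cell at (2, 1):
Number of passages: 1
Cell type: dead end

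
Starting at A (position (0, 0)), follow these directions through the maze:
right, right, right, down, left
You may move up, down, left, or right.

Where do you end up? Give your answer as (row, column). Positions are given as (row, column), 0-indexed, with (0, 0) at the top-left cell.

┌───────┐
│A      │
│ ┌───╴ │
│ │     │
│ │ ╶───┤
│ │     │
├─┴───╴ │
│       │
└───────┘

Following directions step by step:
Start: (0, 0)
  right: (0, 0) → (0, 1)
  right: (0, 1) → (0, 2)
  right: (0, 2) → (0, 3)
  down: (0, 3) → (1, 3)
  left: (1, 3) → (1, 2)
Final position: (1, 2)

Path taken:

┌───────┐
│A → → ↓│
│ ┌───╴ │
│ │  B ↲│
│ │ ╶───┤
│ │     │
├─┴───╴ │
│       │
└───────┘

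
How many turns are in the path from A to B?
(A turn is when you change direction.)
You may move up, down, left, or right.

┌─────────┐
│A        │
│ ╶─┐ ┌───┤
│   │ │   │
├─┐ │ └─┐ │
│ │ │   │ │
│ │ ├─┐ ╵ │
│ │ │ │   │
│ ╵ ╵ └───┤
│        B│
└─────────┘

Directions: down, right, down, down, down, right, right, right
Number of turns: 3

Solution:

┌─────────┐
│A        │
│ ╶─┐ ┌───┤
│↳ ↓│ │   │
├─┐ │ └─┐ │
│ │↓│   │ │
│ │ ├─┐ ╵ │
│ │↓│ │   │
│ ╵ ╵ └───┤
│  ↳ → → B│
└─────────┘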